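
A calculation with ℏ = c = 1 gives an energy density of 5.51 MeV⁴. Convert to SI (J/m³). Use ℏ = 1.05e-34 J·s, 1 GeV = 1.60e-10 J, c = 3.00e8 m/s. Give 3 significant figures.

[E]/[L]³ = [E]⁴/(ℏc)³; restore (ℏc)⁻³.
1 GeV⁴ → 1/(ℏc)³ × (1 GeV in J)⁴ = 2.10e37 J/m³.
Convert the energy scale: 5.51 MeV⁴ = 5.51e-12 GeV⁴.
Result: 5.51e-12 × 2.10e37 = 1.16e26 J/m³.

1.16e26 J/m³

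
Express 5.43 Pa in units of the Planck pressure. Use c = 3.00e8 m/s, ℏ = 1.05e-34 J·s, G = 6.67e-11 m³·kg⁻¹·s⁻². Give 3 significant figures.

Planck pressure: p_P = c⁷/(ℏG²) = 4.68e113 Pa.
5.43 / 4.68e113 = 1.16e-113

1.16e-113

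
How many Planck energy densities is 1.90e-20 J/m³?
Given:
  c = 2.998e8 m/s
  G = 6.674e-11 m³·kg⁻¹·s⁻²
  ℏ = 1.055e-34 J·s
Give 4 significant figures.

4.102e-134

Planck energy density: u_P = c⁷/(ℏG²) = 4.632e113 J/m³.
1.90e-20 / 4.632e113 = 4.102e-134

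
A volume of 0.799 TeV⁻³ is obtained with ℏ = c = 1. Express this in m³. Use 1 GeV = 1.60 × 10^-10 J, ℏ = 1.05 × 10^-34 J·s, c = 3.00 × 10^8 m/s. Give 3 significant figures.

6.10 × 10^-57 m³

Volume is [L]³ = [E]⁻³·(ℏc)³.
1 GeV⁻³ → (ℏc)³ × (1 GeV in J)⁻³ = 7.63 × 10^-48 m³.
Convert the energy scale: 0.799 TeV⁻³ = 7.99 × 10^-10 GeV⁻³.
Result: 7.99 × 10^-10 × 7.63 × 10^-48 = 6.10 × 10^-57 m³.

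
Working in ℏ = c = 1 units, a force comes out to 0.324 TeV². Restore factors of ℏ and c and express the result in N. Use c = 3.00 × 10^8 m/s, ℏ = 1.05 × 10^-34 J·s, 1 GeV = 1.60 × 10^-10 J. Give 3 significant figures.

2.63 × 10^11 N

Force is [E]/[L] = [E]²/(ℏc); restore (ℏc)⁻¹.
1 GeV² → 1/(ℏc) × (1 GeV in J)² = 8.13 × 10^5 N.
Convert the energy scale: 0.324 TeV² = 3.24 × 10^5 GeV².
Result: 3.24 × 10^5 × 8.13 × 10^5 = 2.63 × 10^11 N.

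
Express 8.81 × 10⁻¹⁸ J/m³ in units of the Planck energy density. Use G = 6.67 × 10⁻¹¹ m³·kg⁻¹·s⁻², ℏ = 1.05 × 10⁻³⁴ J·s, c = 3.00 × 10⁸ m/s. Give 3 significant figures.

Planck energy density: u_P = c⁷/(ℏG²) = 4.68 × 10¹¹³ J/m³.
8.81 × 10⁻¹⁸ / 4.68 × 10¹¹³ = 1.88 × 10⁻¹³¹

1.88 × 10⁻¹³¹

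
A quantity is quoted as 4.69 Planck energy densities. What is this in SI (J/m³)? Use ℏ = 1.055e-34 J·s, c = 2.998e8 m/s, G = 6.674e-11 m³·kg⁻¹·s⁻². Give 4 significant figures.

2.173e114 J/m³

One Planck energy density: u_P = c⁷/(ℏG²) = 4.632e113 J/m³.
4.69 × 4.632e113 J/m³ = 2.173e114 J/m³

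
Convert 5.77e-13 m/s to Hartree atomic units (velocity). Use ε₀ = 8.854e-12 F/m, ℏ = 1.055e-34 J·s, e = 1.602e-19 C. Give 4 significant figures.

2.639e-19

atomic unit of velocity: v_au = e²/(4πε₀ℏ) = 2.186e6 m/s.
5.77e-13 / 2.186e6 = 2.639e-19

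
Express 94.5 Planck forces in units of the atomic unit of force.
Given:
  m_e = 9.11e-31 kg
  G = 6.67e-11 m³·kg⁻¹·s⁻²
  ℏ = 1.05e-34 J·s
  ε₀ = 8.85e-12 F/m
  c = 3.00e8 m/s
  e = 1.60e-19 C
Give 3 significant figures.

1.38e53

Planck force: F_P = c⁴/G = 1.21e44 N
atomic unit of force: F_au = E_h/a₀ = m_e²e⁶/((4πε₀)³ℏ⁴) = 8.33e-8 N
94.5 × 1.21e44 / 8.33e-8 = 1.38e53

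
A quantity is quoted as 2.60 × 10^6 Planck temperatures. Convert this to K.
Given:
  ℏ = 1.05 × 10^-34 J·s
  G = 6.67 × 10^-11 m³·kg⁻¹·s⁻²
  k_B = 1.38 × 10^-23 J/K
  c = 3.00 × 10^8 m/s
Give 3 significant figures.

One Planck temperature: T_P = √(ℏc⁵/G) / k_B = 1.42 × 10^32 K.
2.60 × 10^6 × 1.42 × 10^32 K = 3.68 × 10^38 K

3.68 × 10^38 K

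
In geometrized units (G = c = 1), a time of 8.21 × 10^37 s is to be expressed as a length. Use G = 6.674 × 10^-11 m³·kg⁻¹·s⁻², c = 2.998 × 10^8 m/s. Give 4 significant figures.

2.461 × 10^46 m

Time → length via c.
8.21 × 10^37 s × (c) = 2.461 × 10^46 m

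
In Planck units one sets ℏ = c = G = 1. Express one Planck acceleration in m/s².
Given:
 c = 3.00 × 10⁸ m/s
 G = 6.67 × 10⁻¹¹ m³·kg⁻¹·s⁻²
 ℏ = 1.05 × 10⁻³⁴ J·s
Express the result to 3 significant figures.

a_P = √(c⁷/(ℏG))
  = √(3.12 × 10¹⁰³)
  = 5.59 × 10⁵¹ m/s²

5.59 × 10⁵¹ m/s²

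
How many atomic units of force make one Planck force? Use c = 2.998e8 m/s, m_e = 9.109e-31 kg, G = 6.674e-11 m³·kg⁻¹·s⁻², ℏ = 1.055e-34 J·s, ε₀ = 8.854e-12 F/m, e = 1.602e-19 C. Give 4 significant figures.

Planck force: F_P = c⁴/G = 1.210e44 N
atomic unit of force: F_au = E_h/a₀ = m_e²e⁶/((4πε₀)³ℏ⁴) = 8.220e-8 N
ratio = 1.210e44 / 8.220e-8 = 1.473e51

1.473e51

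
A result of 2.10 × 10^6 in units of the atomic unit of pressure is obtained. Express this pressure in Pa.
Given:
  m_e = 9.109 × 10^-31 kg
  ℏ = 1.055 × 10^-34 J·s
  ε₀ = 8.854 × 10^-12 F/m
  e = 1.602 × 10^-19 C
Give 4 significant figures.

One atomic unit of pressure: P_au = E_h/a₀³ = m_e⁴e¹⁰/((4πε₀)⁵ℏ⁸) = 2.929 × 10^13 Pa.
2.10 × 10^6 × 2.929 × 10^13 Pa = 6.151 × 10^19 Pa

6.151 × 10^19 Pa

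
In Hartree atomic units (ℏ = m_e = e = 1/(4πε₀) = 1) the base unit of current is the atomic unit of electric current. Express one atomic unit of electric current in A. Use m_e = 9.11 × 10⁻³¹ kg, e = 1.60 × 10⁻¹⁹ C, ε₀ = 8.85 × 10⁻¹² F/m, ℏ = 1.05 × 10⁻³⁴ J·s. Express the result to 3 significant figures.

I_au = e E_h/ℏ = m_e e⁵/((4πε₀)²ℏ³)
E_h = 4.38 × 10⁻¹⁸ J
e·E_h/ℏ = 6.67 × 10⁻³ A

6.67 × 10⁻³ A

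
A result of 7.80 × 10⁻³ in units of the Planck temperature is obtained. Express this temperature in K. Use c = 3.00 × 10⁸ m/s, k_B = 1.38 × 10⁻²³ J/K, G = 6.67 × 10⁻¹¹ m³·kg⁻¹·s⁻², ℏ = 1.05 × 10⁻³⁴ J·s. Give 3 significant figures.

1.11 × 10³⁰ K

One Planck temperature: T_P = √(ℏc⁵/G) / k_B = 1.42 × 10³² K.
7.80 × 10⁻³ × 1.42 × 10³² K = 1.11 × 10³⁰ K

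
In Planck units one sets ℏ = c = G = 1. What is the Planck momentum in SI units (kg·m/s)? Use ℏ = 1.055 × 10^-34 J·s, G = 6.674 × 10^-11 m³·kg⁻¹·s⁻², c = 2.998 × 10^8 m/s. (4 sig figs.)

6.527 kg·m/s

p_P = √(ℏc³/G)
  = √(42.60)
  = 6.527 kg·m/s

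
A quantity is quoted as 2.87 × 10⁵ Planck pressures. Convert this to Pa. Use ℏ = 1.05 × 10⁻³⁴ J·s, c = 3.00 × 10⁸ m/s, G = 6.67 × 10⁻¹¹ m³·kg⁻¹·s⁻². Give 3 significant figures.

1.34 × 10¹¹⁹ Pa

One Planck pressure: p_P = c⁷/(ℏG²) = 4.68 × 10¹¹³ Pa.
2.87 × 10⁵ × 4.68 × 10¹¹³ Pa = 1.34 × 10¹¹⁹ Pa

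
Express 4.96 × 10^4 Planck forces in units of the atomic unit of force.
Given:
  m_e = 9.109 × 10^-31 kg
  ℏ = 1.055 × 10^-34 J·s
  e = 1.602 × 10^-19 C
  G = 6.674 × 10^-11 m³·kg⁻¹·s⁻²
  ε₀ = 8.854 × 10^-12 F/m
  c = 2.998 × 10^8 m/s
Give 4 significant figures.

Planck force: F_P = c⁴/G = 1.210 × 10^44 N
atomic unit of force: F_au = E_h/a₀ = m_e²e⁶/((4πε₀)³ℏ⁴) = 8.220 × 10^-8 N
4.96 × 10^4 × 1.210 × 10^44 / 8.220 × 10^-8 = 7.304 × 10^55

7.304 × 10^55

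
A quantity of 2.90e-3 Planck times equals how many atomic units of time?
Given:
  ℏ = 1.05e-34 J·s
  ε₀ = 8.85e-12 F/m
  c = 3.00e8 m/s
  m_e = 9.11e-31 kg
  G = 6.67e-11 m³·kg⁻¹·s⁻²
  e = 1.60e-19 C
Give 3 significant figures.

Planck time: t_P = √(ℏG/c⁵) = 5.37e-44 s
atomic unit of time: τ_au = (4πε₀)²ℏ³/(m_e e⁴) = 2.40e-17 s
2.90e-3 × 5.37e-44 / 2.40e-17 = 6.49e-30

6.49e-30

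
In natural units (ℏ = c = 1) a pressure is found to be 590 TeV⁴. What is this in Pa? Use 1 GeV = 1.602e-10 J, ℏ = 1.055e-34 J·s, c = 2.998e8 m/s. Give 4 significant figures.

1.228e52 Pa

Pressure is [E]/[L]³ = [E]⁴/(ℏc)³.
1 GeV⁴ → 1/(ℏc)³ × (1 GeV in J)⁴ = 2.082e37 Pa.
Convert the energy scale: 590 TeV⁴ = 5.90e14 GeV⁴.
Result: 5.90e14 × 2.082e37 = 1.228e52 Pa.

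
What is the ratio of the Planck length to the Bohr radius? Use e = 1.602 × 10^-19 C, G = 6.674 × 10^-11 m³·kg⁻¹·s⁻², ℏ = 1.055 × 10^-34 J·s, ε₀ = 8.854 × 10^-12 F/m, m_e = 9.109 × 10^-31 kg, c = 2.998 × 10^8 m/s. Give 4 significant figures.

Planck length: ℓ_P = √(ℏG/c³) = 1.616 × 10^-35 m
Bohr radius: a₀ = 4πε₀ℏ²/(m_e e²) = 5.297 × 10^-11 m
ratio = 1.616 × 10^-35 / 5.297 × 10^-11 = 3.051 × 10^-25

3.051 × 10^-25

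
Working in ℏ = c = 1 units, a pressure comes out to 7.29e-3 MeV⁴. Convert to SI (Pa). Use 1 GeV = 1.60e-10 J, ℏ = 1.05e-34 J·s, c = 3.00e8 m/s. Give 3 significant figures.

Pressure is [E]/[L]³ = [E]⁴/(ℏc)³.
1 GeV⁴ → 1/(ℏc)³ × (1 GeV in J)⁴ = 2.10e37 Pa.
Convert the energy scale: 7.29e-3 MeV⁴ = 7.29e-15 GeV⁴.
Result: 7.29e-15 × 2.10e37 = 1.53e23 Pa.

1.53e23 Pa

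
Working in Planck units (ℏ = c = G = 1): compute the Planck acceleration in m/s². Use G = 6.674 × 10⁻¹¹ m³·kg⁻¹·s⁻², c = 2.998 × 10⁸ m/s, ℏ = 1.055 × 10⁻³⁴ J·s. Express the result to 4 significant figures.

5.560 × 10⁵¹ m/s²

Dimensional analysis gives a_P = √(c⁷/(ℏG)).
  = √(3.092 × 10¹⁰³)
  = 5.560 × 10⁵¹ m/s²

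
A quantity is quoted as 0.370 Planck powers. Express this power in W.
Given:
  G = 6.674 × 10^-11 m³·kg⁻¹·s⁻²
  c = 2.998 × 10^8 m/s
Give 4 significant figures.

One Planck power: P_P = c⁵/G = 3.629 × 10^52 W.
0.370 × 3.629 × 10^52 W = 1.343 × 10^52 W

1.343 × 10^52 W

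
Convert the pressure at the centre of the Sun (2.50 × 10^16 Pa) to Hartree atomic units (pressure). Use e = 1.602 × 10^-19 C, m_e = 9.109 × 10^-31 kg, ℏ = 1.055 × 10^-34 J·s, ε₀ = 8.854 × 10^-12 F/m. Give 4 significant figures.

853.5

atomic unit of pressure: P_au = E_h/a₀³ = m_e⁴e¹⁰/((4πε₀)⁵ℏ⁸) = 2.929 × 10^13 Pa.
2.50 × 10^16 / 2.929 × 10^13 = 853.5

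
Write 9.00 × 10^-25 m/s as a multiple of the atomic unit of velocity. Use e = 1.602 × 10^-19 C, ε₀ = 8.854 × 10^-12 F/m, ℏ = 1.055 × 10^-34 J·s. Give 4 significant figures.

4.116 × 10^-31

atomic unit of velocity: v_au = e²/(4πε₀ℏ) = 2.186 × 10^6 m/s.
9.00 × 10^-25 / 2.186 × 10^6 = 4.116 × 10^-31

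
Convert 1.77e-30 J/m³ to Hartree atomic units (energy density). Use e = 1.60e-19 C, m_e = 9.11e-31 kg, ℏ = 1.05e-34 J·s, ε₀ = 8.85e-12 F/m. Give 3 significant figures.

atomic unit of energy density: u_au = E_h/a₀³ = m_e⁴e¹⁰/((4πε₀)⁵ℏ⁸) = 3.01e13 J/m³.
1.77e-30 / 3.01e13 = 5.87e-44

5.87e-44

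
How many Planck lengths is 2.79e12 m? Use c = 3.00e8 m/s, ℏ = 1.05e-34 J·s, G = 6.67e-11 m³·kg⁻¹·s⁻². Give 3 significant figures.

Planck length: ℓ_P = √(ℏG/c³) = 1.61e-35 m.
2.79e12 / 1.61e-35 = 1.73e47

1.73e47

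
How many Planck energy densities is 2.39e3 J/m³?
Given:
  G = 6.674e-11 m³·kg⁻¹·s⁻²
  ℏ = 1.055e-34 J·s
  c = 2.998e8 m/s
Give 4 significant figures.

Planck energy density: u_P = c⁷/(ℏG²) = 4.632e113 J/m³.
2.39e3 / 4.632e113 = 5.159e-111

5.159e-111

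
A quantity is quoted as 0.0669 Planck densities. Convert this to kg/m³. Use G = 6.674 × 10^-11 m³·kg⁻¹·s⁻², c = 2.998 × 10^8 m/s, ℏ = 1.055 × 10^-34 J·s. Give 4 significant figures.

3.448 × 10^95 kg/m³

One Planck density: ρ_P = c⁵/(ℏG²) = 5.154 × 10^96 kg/m³.
0.0669 × 5.154 × 10^96 kg/m³ = 3.448 × 10^95 kg/m³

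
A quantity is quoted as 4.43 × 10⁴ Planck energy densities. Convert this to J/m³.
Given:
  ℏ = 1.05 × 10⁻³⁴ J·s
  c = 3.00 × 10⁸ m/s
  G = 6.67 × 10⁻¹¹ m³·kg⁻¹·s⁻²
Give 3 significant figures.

One Planck energy density: u_P = c⁷/(ℏG²) = 4.68 × 10¹¹³ J/m³.
4.43 × 10⁴ × 4.68 × 10¹¹³ J/m³ = 2.07 × 10¹¹⁸ J/m³

2.07 × 10¹¹⁸ J/m³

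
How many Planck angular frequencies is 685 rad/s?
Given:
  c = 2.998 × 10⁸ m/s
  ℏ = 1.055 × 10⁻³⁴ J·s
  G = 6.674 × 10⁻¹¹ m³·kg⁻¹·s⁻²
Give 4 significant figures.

3.693 × 10⁻⁴¹

Planck angular frequency: ω_P = √(c⁵/(ℏG)) = 1.855 × 10⁴³ rad/s.
685 / 1.855 × 10⁴³ = 3.693 × 10⁻⁴¹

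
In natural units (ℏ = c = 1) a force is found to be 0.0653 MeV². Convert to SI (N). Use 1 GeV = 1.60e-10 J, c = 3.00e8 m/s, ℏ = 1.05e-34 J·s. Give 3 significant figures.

Force is [E]/[L] = [E]²/(ℏc); restore (ℏc)⁻¹.
1 GeV² → 1/(ℏc) × (1 GeV in J)² = 8.13e5 N.
Convert the energy scale: 0.0653 MeV² = 6.53e-8 GeV².
Result: 6.53e-8 × 8.13e5 = 0.0531 N.

0.0531 N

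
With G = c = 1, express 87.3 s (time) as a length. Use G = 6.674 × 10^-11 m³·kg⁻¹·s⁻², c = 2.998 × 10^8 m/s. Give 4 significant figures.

Time → length via c.
87.3 s × (c) = 2.617 × 10^10 m

2.617 × 10^10 m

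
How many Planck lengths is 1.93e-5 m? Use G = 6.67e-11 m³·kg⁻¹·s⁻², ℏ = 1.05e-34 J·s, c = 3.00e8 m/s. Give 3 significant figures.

Planck length: ℓ_P = √(ℏG/c³) = 1.61e-35 m.
1.93e-5 / 1.61e-35 = 1.20e30

1.20e30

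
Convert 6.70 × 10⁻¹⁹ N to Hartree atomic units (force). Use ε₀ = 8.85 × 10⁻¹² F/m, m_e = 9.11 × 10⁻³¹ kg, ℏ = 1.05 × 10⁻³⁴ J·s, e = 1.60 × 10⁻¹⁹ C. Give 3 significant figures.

atomic unit of force: F_au = E_h/a₀ = m_e²e⁶/((4πε₀)³ℏ⁴) = 8.33 × 10⁻⁸ N.
6.70 × 10⁻¹⁹ / 8.33 × 10⁻⁸ = 8.05 × 10⁻¹²

8.05 × 10⁻¹²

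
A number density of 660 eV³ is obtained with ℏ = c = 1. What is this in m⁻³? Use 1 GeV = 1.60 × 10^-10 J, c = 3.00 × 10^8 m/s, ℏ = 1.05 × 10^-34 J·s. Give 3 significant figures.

Number density is [L]⁻³ = [E]³/(ℏc)³.
1 GeV³ → 1/(ℏc)³ × (1 GeV in J)³ = 1.31 × 10^47 m⁻³.
Convert the energy scale: 660 eV³ = 6.60 × 10^-25 GeV³.
Result: 6.60 × 10^-25 × 1.31 × 10^47 = 8.65 × 10^22 m⁻³.

8.65 × 10^22 m⁻³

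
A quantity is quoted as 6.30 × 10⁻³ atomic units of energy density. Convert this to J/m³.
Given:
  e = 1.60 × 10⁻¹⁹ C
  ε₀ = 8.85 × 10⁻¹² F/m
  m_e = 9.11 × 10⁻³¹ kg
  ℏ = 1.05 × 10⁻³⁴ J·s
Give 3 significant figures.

1.90 × 10¹¹ J/m³

One atomic unit of energy density: u_au = E_h/a₀³ = m_e⁴e¹⁰/((4πε₀)⁵ℏ⁸) = 3.01 × 10¹³ J/m³.
6.30 × 10⁻³ × 3.01 × 10¹³ J/m³ = 1.90 × 10¹¹ J/m³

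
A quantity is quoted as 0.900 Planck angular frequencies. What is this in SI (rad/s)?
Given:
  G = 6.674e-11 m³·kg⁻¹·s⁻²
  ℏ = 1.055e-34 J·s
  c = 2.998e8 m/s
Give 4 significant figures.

One Planck angular frequency: ω_P = √(c⁵/(ℏG)) = 1.855e43 rad/s.
0.900 × 1.855e43 rad/s = 1.669e43 rad/s

1.669e43 rad/s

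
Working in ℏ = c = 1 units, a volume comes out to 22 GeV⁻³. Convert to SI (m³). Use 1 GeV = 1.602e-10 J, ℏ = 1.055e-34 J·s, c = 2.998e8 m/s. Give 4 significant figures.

Volume is [L]³ = [E]⁻³·(ℏc)³.
1 GeV⁻³ → (ℏc)³ × (1 GeV in J)⁻³ = 7.696e-48 m³.
Result: 22 × 7.696e-48 = 1.693e-46 m³.

1.693e-46 m³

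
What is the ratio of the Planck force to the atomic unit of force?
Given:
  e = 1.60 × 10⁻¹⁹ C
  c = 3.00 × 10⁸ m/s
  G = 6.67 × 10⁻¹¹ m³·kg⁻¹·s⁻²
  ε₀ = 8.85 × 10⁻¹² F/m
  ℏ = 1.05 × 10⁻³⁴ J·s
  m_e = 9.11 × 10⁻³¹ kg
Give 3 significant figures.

Planck force: F_P = c⁴/G = 1.21 × 10⁴⁴ N
atomic unit of force: F_au = E_h/a₀ = m_e²e⁶/((4πε₀)³ℏ⁴) = 8.33 × 10⁻⁸ N
ratio = 1.21 × 10⁴⁴ / 8.33 × 10⁻⁸ = 1.46 × 10⁵¹

1.46 × 10⁵¹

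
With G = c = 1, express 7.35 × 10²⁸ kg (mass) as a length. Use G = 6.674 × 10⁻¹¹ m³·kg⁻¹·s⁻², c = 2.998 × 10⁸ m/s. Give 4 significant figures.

54.58 m

In G = c = 1 units mass has dimensions of length; the conversion factor is G/c².
7.35 × 10²⁸ kg × (G/c²) = 54.58 m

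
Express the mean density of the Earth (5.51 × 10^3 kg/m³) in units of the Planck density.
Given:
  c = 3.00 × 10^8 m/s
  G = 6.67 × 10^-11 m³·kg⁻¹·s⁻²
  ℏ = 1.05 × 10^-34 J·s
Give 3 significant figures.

Planck density: ρ_P = c⁵/(ℏG²) = 5.20 × 10^96 kg/m³.
5.51 × 10^3 / 5.20 × 10^96 = 1.06 × 10^-93

1.06 × 10^-93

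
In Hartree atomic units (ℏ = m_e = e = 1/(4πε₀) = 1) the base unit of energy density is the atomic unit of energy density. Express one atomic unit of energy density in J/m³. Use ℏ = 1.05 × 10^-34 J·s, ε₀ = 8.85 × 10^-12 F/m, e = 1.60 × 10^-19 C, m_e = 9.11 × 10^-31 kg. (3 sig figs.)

u_au = E_h/a₀³ = m_e⁴e¹⁰/((4πε₀)⁵ℏ⁸)
E_h = 4.38 × 10^-18 J
a₀ = 5.26 × 10^-11 m
E_h/a₀³ = 3.01 × 10^13 J/m³

3.01 × 10^13 J/m³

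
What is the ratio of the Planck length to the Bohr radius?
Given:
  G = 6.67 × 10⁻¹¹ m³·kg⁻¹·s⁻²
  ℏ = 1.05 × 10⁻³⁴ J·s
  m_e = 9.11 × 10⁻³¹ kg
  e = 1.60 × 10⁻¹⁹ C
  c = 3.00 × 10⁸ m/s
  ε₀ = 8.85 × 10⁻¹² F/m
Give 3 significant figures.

Planck length: ℓ_P = √(ℏG/c³) = 1.61 × 10⁻³⁵ m
Bohr radius: a₀ = 4πε₀ℏ²/(m_e e²) = 5.26 × 10⁻¹¹ m
ratio = 1.61 × 10⁻³⁵ / 5.26 × 10⁻¹¹ = 3.06 × 10⁻²⁵

3.06 × 10⁻²⁵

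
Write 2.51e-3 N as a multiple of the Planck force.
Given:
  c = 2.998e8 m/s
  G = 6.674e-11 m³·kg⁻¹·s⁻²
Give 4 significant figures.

Planck force: F_P = c⁴/G = 1.210e44 N.
2.51e-3 / 1.210e44 = 2.074e-47

2.074e-47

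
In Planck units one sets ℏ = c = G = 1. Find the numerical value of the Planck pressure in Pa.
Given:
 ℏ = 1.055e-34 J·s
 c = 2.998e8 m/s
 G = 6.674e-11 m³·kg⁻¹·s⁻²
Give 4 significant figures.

4.632e113 Pa

p_P = c⁷/(ℏG²)
  = 2.177e59 / 4.699e-55
  = 4.632e113 Pa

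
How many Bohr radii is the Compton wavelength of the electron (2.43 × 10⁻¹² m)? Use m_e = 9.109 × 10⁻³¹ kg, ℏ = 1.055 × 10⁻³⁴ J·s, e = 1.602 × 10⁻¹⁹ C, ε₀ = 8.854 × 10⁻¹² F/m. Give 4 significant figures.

0.04587

Bohr radius: a₀ = 4πε₀ℏ²/(m_e e²) = 5.297 × 10⁻¹¹ m.
2.43 × 10⁻¹² / 5.297 × 10⁻¹¹ = 0.04587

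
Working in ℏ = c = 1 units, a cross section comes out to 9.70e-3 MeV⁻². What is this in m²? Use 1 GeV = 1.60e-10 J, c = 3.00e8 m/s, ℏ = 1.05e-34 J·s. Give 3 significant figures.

3.76e-28 m²

Area is [L]² = [E]⁻²·(ℏc)²; restore (ℏc)².
1 GeV⁻² → (ℏc)² × (1 GeV in J)⁻² = 3.88e-32 m².
Convert the energy scale: 9.70e-3 MeV⁻² = 9.70e3 GeV⁻².
Result: 9.70e3 × 3.88e-32 = 3.76e-28 m².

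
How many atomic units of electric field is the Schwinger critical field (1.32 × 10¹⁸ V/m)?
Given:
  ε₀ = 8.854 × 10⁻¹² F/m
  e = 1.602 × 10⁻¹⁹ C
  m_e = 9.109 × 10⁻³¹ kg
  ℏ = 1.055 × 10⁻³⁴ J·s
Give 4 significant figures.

2.573 × 10⁶

atomic unit of electric field: E_au = E_h/(e a₀) = m_e²e⁵/((4πε₀)³ℏ⁴) = 5.131 × 10¹¹ V/m.
1.32 × 10¹⁸ / 5.131 × 10¹¹ = 2.573 × 10⁶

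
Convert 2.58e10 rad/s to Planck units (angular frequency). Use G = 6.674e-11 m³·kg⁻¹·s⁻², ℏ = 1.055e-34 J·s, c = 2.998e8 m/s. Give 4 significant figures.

Planck angular frequency: ω_P = √(c⁵/(ℏG)) = 1.855e43 rad/s.
2.58e10 / 1.855e43 = 1.391e-33

1.391e-33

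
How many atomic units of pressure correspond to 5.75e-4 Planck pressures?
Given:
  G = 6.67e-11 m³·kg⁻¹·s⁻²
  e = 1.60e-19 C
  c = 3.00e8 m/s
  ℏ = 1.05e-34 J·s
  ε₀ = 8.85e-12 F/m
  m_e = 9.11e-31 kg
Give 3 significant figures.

Planck pressure: p_P = c⁷/(ℏG²) = 4.68e113 Pa
atomic unit of pressure: P_au = E_h/a₀³ = m_e⁴e¹⁰/((4πε₀)⁵ℏ⁸) = 3.01e13 Pa
5.75e-4 × 4.68e113 / 3.01e13 = 8.93e96

8.93e96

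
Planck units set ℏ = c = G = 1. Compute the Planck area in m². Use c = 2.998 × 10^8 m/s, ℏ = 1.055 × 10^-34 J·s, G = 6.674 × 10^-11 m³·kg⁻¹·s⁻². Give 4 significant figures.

Dimensional analysis gives A_P = ℏG/c³.
  = 7.041 × 10^-45 / 2.695 × 10^25
  = 2.613 × 10^-70 m²

2.613 × 10^-70 m²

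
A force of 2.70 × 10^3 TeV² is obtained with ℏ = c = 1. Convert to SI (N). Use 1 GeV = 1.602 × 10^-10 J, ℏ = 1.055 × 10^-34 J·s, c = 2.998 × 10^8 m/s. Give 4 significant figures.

2.191 × 10^15 N

Force is [E]/[L] = [E]²/(ℏc); restore (ℏc)⁻¹.
1 GeV² → 1/(ℏc) × (1 GeV in J)² = 8.114 × 10^5 N.
Convert the energy scale: 2.70 × 10^3 TeV² = 2.70 × 10^9 GeV².
Result: 2.70 × 10^9 × 8.114 × 10^5 = 2.191 × 10^15 N.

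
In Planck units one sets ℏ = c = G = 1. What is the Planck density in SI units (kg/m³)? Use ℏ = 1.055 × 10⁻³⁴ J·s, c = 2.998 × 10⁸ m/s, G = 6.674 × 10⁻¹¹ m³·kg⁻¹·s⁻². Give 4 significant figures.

5.154 × 10⁹⁶ kg/m³

ρ_P = c⁵/(ℏG²)
  = 2.422 × 10⁴² / 4.699 × 10⁻⁵⁵
  = 5.154 × 10⁹⁶ kg/m³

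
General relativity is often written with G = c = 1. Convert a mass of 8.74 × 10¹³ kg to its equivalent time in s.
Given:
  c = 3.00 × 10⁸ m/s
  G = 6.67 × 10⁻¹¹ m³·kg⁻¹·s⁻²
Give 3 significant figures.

2.16 × 10⁻²² s

Mass → time via G/c³.
8.74 × 10¹³ kg × (G/c³) = 2.16 × 10⁻²² s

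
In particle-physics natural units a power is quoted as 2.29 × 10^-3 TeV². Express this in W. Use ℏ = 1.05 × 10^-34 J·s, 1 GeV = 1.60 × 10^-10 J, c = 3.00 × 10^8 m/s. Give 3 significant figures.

5.58 × 10^17 W

Power is [E]/[T] = [E]²/ℏ.
1 GeV² → 1/ℏ × (1 GeV in J)² = 2.44 × 10^14 W.
Convert the energy scale: 2.29 × 10^-3 TeV² = 2.29 × 10^3 GeV².
Result: 2.29 × 10^3 × 2.44 × 10^14 = 5.58 × 10^17 W.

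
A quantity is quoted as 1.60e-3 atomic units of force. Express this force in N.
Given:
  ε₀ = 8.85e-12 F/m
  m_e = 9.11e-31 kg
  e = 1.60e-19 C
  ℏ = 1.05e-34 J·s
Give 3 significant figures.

1.33e-10 N

One atomic unit of force: F_au = E_h/a₀ = m_e²e⁶/((4πε₀)³ℏ⁴) = 8.33e-8 N.
1.60e-3 × 8.33e-8 N = 1.33e-10 N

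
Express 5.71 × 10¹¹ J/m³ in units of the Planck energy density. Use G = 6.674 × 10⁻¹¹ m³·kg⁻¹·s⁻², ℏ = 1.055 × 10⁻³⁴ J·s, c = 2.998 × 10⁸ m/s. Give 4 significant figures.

Planck energy density: u_P = c⁷/(ℏG²) = 4.632 × 10¹¹³ J/m³.
5.71 × 10¹¹ / 4.632 × 10¹¹³ = 1.233 × 10⁻¹⁰²

1.233 × 10⁻¹⁰²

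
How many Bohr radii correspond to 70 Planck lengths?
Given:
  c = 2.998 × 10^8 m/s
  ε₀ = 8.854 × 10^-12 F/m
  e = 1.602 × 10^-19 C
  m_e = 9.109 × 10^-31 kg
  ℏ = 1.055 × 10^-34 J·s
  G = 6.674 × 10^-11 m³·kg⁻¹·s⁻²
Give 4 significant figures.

Planck length: ℓ_P = √(ℏG/c³) = 1.616 × 10^-35 m
Bohr radius: a₀ = 4πε₀ℏ²/(m_e e²) = 5.297 × 10^-11 m
70 × 1.616 × 10^-35 / 5.297 × 10^-11 = 2.136 × 10^-23

2.136 × 10^-23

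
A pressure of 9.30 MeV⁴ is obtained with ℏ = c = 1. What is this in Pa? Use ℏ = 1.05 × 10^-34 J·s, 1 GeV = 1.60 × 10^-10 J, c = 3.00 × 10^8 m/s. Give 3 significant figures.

Pressure is [E]/[L]³ = [E]⁴/(ℏc)³.
1 GeV⁴ → 1/(ℏc)³ × (1 GeV in J)⁴ = 2.10 × 10^37 Pa.
Convert the energy scale: 9.30 MeV⁴ = 9.30 × 10^-12 GeV⁴.
Result: 9.30 × 10^-12 × 2.10 × 10^37 = 1.95 × 10^26 Pa.

1.95 × 10^26 Pa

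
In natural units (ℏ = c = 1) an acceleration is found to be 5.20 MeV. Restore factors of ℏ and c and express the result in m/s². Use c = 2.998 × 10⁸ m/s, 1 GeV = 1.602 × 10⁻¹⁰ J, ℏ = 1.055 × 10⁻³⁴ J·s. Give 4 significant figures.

2.367 × 10³⁰ m/s²

Acceleration is [L]/[T]² = c·[E]/ℏ.
1 GeV → c/ℏ × (1 GeV in J) = 4.552 × 10³² m/s².
Convert the energy scale: 5.20 MeV = 5.20 × 10⁻³ GeV.
Result: 5.20 × 10⁻³ × 4.552 × 10³² = 2.367 × 10³⁰ m/s².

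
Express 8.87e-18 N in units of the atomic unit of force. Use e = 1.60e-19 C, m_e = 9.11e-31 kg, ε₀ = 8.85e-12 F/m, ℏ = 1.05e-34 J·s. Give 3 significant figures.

atomic unit of force: F_au = E_h/a₀ = m_e²e⁶/((4πε₀)³ℏ⁴) = 8.33e-8 N.
8.87e-18 / 8.33e-8 = 1.07e-10

1.07e-10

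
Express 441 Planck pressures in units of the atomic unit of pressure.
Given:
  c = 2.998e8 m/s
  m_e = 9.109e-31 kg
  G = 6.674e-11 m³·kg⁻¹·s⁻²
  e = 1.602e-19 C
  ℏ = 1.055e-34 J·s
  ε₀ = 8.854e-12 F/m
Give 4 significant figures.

6.974e102

Planck pressure: p_P = c⁷/(ℏG²) = 4.632e113 Pa
atomic unit of pressure: P_au = E_h/a₀³ = m_e⁴e¹⁰/((4πε₀)⁵ℏ⁸) = 2.929e13 Pa
441 × 4.632e113 / 2.929e13 = 6.974e102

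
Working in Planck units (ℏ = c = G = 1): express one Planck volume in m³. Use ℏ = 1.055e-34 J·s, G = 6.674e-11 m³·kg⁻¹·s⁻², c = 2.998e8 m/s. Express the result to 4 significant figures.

4.224e-105 m³

From ℏ = c = G = 1 the volume scale is V_P = (ℏG/c³)^(3/2).
  = √(1.784e-209)
  = 4.224e-105 m³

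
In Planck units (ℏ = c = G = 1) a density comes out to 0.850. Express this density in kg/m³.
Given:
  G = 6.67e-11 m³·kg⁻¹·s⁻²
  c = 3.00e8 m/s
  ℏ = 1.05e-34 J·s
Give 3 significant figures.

One Planck density: ρ_P = c⁵/(ℏG²) = 5.20e96 kg/m³.
0.850 × 5.20e96 kg/m³ = 4.42e96 kg/m³

4.42e96 kg/m³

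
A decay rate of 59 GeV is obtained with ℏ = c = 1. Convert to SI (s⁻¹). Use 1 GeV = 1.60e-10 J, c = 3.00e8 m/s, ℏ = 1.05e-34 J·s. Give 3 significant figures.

8.99e25 s⁻¹

A rate is [E]/ℏ; divide by ℏ.
1 GeV → 1/ℏ × (1 GeV in J) = 1.52e24 s⁻¹.
Result: 59 × 1.52e24 = 8.99e25 s⁻¹.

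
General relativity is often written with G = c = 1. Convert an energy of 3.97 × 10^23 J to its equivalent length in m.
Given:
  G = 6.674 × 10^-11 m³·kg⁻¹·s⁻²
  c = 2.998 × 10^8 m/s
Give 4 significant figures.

Energy → length via G/c⁴.
3.97 × 10^23 J × (G/c⁴) = 3.280 × 10^-21 m

3.280 × 10^-21 m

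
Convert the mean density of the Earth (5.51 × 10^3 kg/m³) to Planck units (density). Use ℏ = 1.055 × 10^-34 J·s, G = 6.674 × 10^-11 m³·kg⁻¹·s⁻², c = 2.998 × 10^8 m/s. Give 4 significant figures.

Planck density: ρ_P = c⁵/(ℏG²) = 5.154 × 10^96 kg/m³.
5.51 × 10^3 / 5.154 × 10^96 = 1.069 × 10^-93

1.069 × 10^-93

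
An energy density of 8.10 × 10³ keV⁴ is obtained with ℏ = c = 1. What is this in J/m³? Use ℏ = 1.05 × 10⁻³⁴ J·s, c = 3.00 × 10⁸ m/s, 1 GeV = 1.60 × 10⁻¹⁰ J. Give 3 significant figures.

1.70 × 10¹⁷ J/m³

[E]/[L]³ = [E]⁴/(ℏc)³; restore (ℏc)⁻³.
1 GeV⁴ → 1/(ℏc)³ × (1 GeV in J)⁴ = 2.10 × 10³⁷ J/m³.
Convert the energy scale: 8.10 × 10³ keV⁴ = 8.10 × 10⁻²¹ GeV⁴.
Result: 8.10 × 10⁻²¹ × 2.10 × 10³⁷ = 1.70 × 10¹⁷ J/m³.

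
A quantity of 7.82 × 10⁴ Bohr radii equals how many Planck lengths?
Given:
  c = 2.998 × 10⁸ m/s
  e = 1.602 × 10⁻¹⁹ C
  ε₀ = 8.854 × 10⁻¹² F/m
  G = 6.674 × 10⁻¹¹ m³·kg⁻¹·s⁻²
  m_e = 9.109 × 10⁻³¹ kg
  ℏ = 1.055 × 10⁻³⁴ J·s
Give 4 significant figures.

2.563 × 10²⁹

Bohr radius: a₀ = 4πε₀ℏ²/(m_e e²) = 5.297 × 10⁻¹¹ m
Planck length: ℓ_P = √(ℏG/c³) = 1.616 × 10⁻³⁵ m
7.82 × 10⁴ × 5.297 × 10⁻¹¹ / 1.616 × 10⁻³⁵ = 2.563 × 10²⁹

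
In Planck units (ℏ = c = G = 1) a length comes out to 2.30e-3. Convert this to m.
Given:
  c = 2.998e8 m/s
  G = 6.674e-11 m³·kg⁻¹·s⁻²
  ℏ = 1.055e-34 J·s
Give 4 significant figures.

One Planck length: ℓ_P = √(ℏG/c³) = 1.616e-35 m.
2.30e-3 × 1.616e-35 m = 3.718e-38 m

3.718e-38 m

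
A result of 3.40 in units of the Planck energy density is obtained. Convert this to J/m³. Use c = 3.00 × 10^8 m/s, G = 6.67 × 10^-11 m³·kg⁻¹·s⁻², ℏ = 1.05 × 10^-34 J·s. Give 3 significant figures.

1.59 × 10^114 J/m³

One Planck energy density: u_P = c⁷/(ℏG²) = 4.68 × 10^113 J/m³.
3.40 × 4.68 × 10^113 J/m³ = 1.59 × 10^114 J/m³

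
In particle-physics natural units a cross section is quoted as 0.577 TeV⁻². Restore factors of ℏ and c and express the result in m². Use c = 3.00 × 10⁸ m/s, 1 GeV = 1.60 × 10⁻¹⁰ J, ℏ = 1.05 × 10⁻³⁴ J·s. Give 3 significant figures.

Area is [L]² = [E]⁻²·(ℏc)²; restore (ℏc)².
1 GeV⁻² → (ℏc)² × (1 GeV in J)⁻² = 3.88 × 10⁻³² m².
Convert the energy scale: 0.577 TeV⁻² = 5.77 × 10⁻⁷ GeV⁻².
Result: 5.77 × 10⁻⁷ × 3.88 × 10⁻³² = 2.24 × 10⁻³⁸ m².

2.24 × 10⁻³⁸ m²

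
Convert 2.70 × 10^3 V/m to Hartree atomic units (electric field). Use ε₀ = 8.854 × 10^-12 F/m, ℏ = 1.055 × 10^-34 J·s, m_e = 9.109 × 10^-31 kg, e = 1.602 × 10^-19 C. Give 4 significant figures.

5.262 × 10^-9

atomic unit of electric field: E_au = E_h/(e a₀) = m_e²e⁵/((4πε₀)³ℏ⁴) = 5.131 × 10^11 V/m.
2.70 × 10^3 / 5.131 × 10^11 = 5.262 × 10^-9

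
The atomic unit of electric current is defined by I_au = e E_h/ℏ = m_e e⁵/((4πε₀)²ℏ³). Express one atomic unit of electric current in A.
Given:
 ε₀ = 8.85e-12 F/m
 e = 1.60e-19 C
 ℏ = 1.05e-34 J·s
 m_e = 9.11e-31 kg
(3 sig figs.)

I_au = e E_h/ℏ = m_e e⁵/((4πε₀)²ℏ³)
E_h = 4.38e-18 J
e·E_h/ℏ = 6.67e-3 A

6.67e-3 A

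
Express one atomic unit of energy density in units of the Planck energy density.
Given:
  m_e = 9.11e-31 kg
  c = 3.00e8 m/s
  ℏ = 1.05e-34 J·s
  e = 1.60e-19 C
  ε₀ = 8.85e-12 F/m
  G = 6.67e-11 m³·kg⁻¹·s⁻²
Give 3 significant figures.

6.44e-101

atomic unit of energy density: u_au = E_h/a₀³ = m_e⁴e¹⁰/((4πε₀)⁵ℏ⁸) = 3.01e13 J/m³
Planck energy density: u_P = c⁷/(ℏG²) = 4.68e113 J/m³
ratio = 3.01e13 / 4.68e113 = 6.44e-101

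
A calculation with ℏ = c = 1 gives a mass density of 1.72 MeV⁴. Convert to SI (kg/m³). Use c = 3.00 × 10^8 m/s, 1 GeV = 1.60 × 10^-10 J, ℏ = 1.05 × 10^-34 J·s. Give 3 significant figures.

4.01 × 10^8 kg/m³

Mass density is [E]/(c²[L]³) = [E]⁴/(ℏ³c⁵).
1 GeV⁴ → 1/(ℏ³c⁵) × (1 GeV in J)⁴ = 2.33 × 10^20 kg/m³.
Convert the energy scale: 1.72 MeV⁴ = 1.72 × 10^-12 GeV⁴.
Result: 1.72 × 10^-12 × 2.33 × 10^20 = 4.01 × 10^8 kg/m³.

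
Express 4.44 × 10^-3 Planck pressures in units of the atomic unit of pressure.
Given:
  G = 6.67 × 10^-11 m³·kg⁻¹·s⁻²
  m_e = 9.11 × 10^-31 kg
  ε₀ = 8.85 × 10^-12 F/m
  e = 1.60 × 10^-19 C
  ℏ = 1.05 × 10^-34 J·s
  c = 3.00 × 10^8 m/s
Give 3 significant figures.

6.90 × 10^97

Planck pressure: p_P = c⁷/(ℏG²) = 4.68 × 10^113 Pa
atomic unit of pressure: P_au = E_h/a₀³ = m_e⁴e¹⁰/((4πε₀)⁵ℏ⁸) = 3.01 × 10^13 Pa
4.44 × 10^-3 × 4.68 × 10^113 / 3.01 × 10^13 = 6.90 × 10^97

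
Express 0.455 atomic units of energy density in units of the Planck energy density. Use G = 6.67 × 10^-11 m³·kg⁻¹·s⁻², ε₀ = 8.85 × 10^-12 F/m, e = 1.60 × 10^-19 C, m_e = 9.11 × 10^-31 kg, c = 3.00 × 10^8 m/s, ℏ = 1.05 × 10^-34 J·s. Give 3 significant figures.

atomic unit of energy density: u_au = E_h/a₀³ = m_e⁴e¹⁰/((4πε₀)⁵ℏ⁸) = 3.01 × 10^13 J/m³
Planck energy density: u_P = c⁷/(ℏG²) = 4.68 × 10^113 J/m³
0.455 × 3.01 × 10^13 / 4.68 × 10^113 = 2.93 × 10^-101

2.93 × 10^-101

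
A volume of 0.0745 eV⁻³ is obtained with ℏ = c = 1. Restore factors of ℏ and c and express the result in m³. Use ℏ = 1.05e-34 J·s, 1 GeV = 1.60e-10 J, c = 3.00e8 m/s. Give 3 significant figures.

Volume is [L]³ = [E]⁻³·(ℏc)³.
1 GeV⁻³ → (ℏc)³ × (1 GeV in J)⁻³ = 7.63e-48 m³.
Convert the energy scale: 0.0745 eV⁻³ = 7.45e25 GeV⁻³.
Result: 7.45e25 × 7.63e-48 = 5.68e-22 m³.

5.68e-22 m³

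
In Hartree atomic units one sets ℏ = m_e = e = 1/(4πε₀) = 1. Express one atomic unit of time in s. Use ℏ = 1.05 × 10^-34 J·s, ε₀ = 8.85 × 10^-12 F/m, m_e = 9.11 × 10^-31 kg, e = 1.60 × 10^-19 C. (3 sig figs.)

2.40 × 10^-17 s

τ_au = (4πε₀)²ℏ³/(m_e e⁴)
E_h = 4.38 × 10^-18 J
ℏ/E_h = 2.40 × 10^-17 s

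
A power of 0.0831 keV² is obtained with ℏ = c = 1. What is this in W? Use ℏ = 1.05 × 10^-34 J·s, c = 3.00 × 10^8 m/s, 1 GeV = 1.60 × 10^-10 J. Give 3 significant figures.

20.3 W

Power is [E]/[T] = [E]²/ℏ.
1 GeV² → 1/ℏ × (1 GeV in J)² = 2.44 × 10^14 W.
Convert the energy scale: 0.0831 keV² = 8.31 × 10^-14 GeV².
Result: 8.31 × 10^-14 × 2.44 × 10^14 = 20.3 W.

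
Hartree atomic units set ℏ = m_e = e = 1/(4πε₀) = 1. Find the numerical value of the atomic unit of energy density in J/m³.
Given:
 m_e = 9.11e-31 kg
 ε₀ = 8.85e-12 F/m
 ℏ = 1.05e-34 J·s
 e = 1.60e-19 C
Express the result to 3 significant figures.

3.01e13 J/m³

The unique combination of the constants set to 1 with dimensions of energy density is u_au = E_h/a₀³ = m_e⁴e¹⁰/((4πε₀)⁵ℏ⁸).
E_h = 4.38e-18 J
a₀ = 5.26e-11 m
E_h/a₀³ = 3.01e13 J/m³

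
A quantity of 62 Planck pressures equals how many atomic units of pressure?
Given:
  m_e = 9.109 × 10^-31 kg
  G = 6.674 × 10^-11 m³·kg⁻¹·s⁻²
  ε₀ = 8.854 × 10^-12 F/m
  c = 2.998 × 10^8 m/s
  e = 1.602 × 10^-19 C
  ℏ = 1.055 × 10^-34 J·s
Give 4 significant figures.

9.805 × 10^101

Planck pressure: p_P = c⁷/(ℏG²) = 4.632 × 10^113 Pa
atomic unit of pressure: P_au = E_h/a₀³ = m_e⁴e¹⁰/((4πε₀)⁵ℏ⁸) = 2.929 × 10^13 Pa
62 × 4.632 × 10^113 / 2.929 × 10^13 = 9.805 × 10^101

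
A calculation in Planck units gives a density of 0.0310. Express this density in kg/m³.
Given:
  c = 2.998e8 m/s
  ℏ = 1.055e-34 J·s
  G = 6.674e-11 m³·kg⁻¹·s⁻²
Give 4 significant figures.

One Planck density: ρ_P = c⁵/(ℏG²) = 5.154e96 kg/m³.
0.0310 × 5.154e96 kg/m³ = 1.598e95 kg/m³

1.598e95 kg/m³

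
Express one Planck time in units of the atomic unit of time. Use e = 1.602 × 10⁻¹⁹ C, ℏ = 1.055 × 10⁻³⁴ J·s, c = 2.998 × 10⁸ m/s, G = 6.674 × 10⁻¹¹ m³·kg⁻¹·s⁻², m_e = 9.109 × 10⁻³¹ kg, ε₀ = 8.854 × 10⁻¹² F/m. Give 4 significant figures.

2.225 × 10⁻²⁷

Planck time: t_P = √(ℏG/c⁵) = 5.392 × 10⁻⁴⁴ s
atomic unit of time: τ_au = (4πε₀)²ℏ³/(m_e e⁴) = 2.423 × 10⁻¹⁷ s
ratio = 5.392 × 10⁻⁴⁴ / 2.423 × 10⁻¹⁷ = 2.225 × 10⁻²⁷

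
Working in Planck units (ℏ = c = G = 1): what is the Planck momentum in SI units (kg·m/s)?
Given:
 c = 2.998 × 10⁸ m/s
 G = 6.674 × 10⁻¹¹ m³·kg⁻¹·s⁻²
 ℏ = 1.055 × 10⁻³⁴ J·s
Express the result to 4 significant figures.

Dimensional analysis gives p_P = √(ℏc³/G).
  = √(42.60)
  = 6.527 kg·m/s

6.527 kg·m/s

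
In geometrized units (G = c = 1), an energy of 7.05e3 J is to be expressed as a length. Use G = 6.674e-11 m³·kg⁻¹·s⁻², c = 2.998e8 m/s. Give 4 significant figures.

Energy → length via G/c⁴.
7.05e3 J × (G/c⁴) = 5.824e-41 m

5.824e-41 m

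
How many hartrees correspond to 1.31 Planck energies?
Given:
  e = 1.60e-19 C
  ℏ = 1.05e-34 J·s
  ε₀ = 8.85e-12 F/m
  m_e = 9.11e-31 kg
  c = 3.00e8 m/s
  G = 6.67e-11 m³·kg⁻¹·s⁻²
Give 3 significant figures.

5.85e26

Planck energy: E_P = √(ℏc⁵/G) = 1.96e9 J
hartree: E_h = m_e e⁴/(4πε₀ℏ)² = 4.38e-18 J
1.31 × 1.96e9 / 4.38e-18 = 5.85e26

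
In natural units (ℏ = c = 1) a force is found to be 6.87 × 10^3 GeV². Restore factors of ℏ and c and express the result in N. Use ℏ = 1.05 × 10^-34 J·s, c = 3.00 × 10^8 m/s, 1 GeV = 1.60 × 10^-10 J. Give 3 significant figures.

Force is [E]/[L] = [E]²/(ℏc); restore (ℏc)⁻¹.
1 GeV² → 1/(ℏc) × (1 GeV in J)² = 8.13 × 10^5 N.
Result: 6.87 × 10^3 × 8.13 × 10^5 = 5.58 × 10^9 N.

5.58 × 10^9 N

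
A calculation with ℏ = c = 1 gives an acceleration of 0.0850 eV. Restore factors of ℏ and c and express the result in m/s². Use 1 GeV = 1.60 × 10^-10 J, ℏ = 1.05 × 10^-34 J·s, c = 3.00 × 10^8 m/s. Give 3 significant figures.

3.89 × 10^22 m/s²

Acceleration is [L]/[T]² = c·[E]/ℏ.
1 GeV → c/ℏ × (1 GeV in J) = 4.57 × 10^32 m/s².
Convert the energy scale: 0.0850 eV = 8.50 × 10^-11 GeV.
Result: 8.50 × 10^-11 × 4.57 × 10^32 = 3.89 × 10^22 m/s².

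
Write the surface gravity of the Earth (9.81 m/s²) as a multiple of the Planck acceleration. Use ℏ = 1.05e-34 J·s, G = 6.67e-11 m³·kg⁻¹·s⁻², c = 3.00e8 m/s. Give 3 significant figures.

1.76e-51

Planck acceleration: a_P = √(c⁷/(ℏG)) = 5.59e51 m/s².
9.81 / 5.59e51 = 1.76e-51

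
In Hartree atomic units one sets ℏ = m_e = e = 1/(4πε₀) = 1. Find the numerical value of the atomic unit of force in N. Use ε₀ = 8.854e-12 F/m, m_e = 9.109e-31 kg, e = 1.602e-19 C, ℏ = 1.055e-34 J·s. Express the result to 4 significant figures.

F_au = E_h/a₀ = m_e²e⁶/((4πε₀)³ℏ⁴)
E_h = 4.354e-18 J
a₀ = 5.297e-11 m
E_h/a₀ = 8.220e-8 N

8.220e-8 N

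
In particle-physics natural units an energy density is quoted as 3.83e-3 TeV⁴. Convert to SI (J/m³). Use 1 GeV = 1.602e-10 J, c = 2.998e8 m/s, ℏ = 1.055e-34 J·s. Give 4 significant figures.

7.973e46 J/m³

[E]/[L]³ = [E]⁴/(ℏc)³; restore (ℏc)⁻³.
1 GeV⁴ → 1/(ℏc)³ × (1 GeV in J)⁴ = 2.082e37 J/m³.
Convert the energy scale: 3.83e-3 TeV⁴ = 3.83e9 GeV⁴.
Result: 3.83e9 × 2.082e37 = 7.973e46 J/m³.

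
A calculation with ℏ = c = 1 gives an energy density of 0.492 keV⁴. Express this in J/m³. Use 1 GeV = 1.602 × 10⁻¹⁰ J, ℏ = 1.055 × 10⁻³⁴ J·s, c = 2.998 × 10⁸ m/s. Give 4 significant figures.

1.024 × 10¹³ J/m³

[E]/[L]³ = [E]⁴/(ℏc)³; restore (ℏc)⁻³.
1 GeV⁴ → 1/(ℏc)³ × (1 GeV in J)⁴ = 2.082 × 10³⁷ J/m³.
Convert the energy scale: 0.492 keV⁴ = 4.92 × 10⁻²⁵ GeV⁴.
Result: 4.92 × 10⁻²⁵ × 2.082 × 10³⁷ = 1.024 × 10¹³ J/m³.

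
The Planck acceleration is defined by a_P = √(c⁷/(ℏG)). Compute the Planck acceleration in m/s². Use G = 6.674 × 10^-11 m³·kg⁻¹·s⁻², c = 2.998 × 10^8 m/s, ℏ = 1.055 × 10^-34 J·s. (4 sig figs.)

a_P = √(c⁷/(ℏG))
  = √(3.092 × 10^103)
  = 5.560 × 10^51 m/s²

5.560 × 10^51 m/s²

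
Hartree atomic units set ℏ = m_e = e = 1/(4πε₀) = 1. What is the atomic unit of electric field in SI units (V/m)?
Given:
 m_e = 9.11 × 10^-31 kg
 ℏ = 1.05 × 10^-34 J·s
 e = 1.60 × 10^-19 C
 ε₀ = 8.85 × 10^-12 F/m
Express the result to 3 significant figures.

5.20 × 10^11 V/m

Dimensional analysis gives E_au = E_h/(e a₀) = m_e²e⁵/((4πε₀)³ℏ⁴).
E_h = 4.38 × 10^-18 J
a₀ = 5.26 × 10^-11 m
E_h/(e·a₀) = 5.20 × 10^11 V/m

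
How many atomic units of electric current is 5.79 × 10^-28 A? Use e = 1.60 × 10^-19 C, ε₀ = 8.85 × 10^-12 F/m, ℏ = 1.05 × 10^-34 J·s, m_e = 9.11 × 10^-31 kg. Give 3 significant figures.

8.68 × 10^-26

atomic unit of electric current: I_au = e E_h/ℏ = m_e e⁵/((4πε₀)²ℏ³) = 6.67 × 10^-3 A.
5.79 × 10^-28 / 6.67 × 10^-3 = 8.68 × 10^-26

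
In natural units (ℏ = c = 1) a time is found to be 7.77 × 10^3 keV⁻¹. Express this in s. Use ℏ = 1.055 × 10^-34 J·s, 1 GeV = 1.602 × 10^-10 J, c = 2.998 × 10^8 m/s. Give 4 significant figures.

A time is [E]⁻¹ in ℏ=c=1; restore one factor of ℏ.
1 GeV⁻¹ → ℏ × (1 GeV in J)⁻¹ = 6.586 × 10^-25 s.
Convert the energy scale: 7.77 × 10^3 keV⁻¹ = 7.77 × 10^9 GeV⁻¹.
Result: 7.77 × 10^9 × 6.586 × 10^-25 = 5.117 × 10^-15 s.

5.117 × 10^-15 s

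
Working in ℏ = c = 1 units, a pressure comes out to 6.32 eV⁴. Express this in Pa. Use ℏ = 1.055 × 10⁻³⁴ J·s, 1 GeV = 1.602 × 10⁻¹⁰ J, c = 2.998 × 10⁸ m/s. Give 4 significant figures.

131.6 Pa

Pressure is [E]/[L]³ = [E]⁴/(ℏc)³.
1 GeV⁴ → 1/(ℏc)³ × (1 GeV in J)⁴ = 2.082 × 10³⁷ Pa.
Convert the energy scale: 6.32 eV⁴ = 6.32 × 10⁻³⁶ GeV⁴.
Result: 6.32 × 10⁻³⁶ × 2.082 × 10³⁷ = 131.6 Pa.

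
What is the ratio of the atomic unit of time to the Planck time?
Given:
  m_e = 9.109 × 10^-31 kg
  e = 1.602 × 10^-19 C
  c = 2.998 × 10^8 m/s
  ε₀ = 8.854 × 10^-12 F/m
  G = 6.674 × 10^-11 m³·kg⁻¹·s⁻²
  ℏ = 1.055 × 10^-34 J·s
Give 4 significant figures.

atomic unit of time: τ_au = (4πε₀)²ℏ³/(m_e e⁴) = 2.423 × 10^-17 s
Planck time: t_P = √(ℏG/c⁵) = 5.392 × 10^-44 s
ratio = 2.423 × 10^-17 / 5.392 × 10^-44 = 4.494 × 10^26

4.494 × 10^26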